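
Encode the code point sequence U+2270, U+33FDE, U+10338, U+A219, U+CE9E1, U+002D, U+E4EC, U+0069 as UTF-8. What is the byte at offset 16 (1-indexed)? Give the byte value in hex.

0x8E

1-indexed offset 16 is 0-indexed offset 15.
U+2270 → 3-byte form E2 89 B0 at offsets 0–2.
U+33FDE → 4-byte form F0 B3 BF 9E at offsets 3–6.
U+10338 → 4-byte form F0 90 8C B8 at offsets 7–10.
U+A219 → 3-byte form EA 88 99 at offsets 11–13.
U+CE9E1 → 4-byte form F3 8E A7 A1 at offsets 14–17.
Offset 15 falls in char 5's range; it's byte 2 of F3 8E A7 A1 = 0x8E.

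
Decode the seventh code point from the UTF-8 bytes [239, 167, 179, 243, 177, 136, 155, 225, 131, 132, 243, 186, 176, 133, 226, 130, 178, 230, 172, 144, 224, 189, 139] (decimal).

Offset 0: leading byte 0xEF = 11101111 → 3-byte char #1 = EF A7 B3.
Offset 3: leading byte 0xF3 = 11110011 → 4-byte char #2 = F3 B1 88 9B.
Offset 7: leading byte 0xE1 = 11100001 → 3-byte char #3 = E1 83 84.
Offset 10: leading byte 0xF3 = 11110011 → 4-byte char #4 = F3 BA B0 85.
Offset 14: leading byte 0xE2 = 11100010 → 3-byte char #5 = E2 82 B2.
Offset 17: leading byte 0xE6 = 11100110 → 3-byte char #6 = E6 AC 90.
Offset 20: leading byte 0xE0 = 11100000 → 3-byte char #7 = E0 BD 8B.
Leading byte 0xE0 = 11100000 matches 1110xxxx → 3-byte sequence.
Byte 1: 0xE0 = 11100000, payload 0000 (4 bits).
Byte 2: 0xBD = 10111101 (10xxxxxx ✓), payload 111101.
Byte 3: 0x8B = 10001011 (10xxxxxx ✓), payload 001011.
Concatenate: 0000111101001011 = 0xF4B (16 bits → U+0F4B).

U+0F4B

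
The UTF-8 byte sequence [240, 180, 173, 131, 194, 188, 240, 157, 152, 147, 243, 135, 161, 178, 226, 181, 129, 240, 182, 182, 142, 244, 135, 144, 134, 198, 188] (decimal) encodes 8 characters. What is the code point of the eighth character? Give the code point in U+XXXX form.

U+01BC

Offset 0: leading byte 0xF0 = 11110000 → 4-byte char #1 = F0 B4 AD 83.
Offset 4: leading byte 0xC2 = 11000010 → 2-byte char #2 = C2 BC.
Offset 6: leading byte 0xF0 = 11110000 → 4-byte char #3 = F0 9D 98 93.
Offset 10: leading byte 0xF3 = 11110011 → 4-byte char #4 = F3 87 A1 B2.
Offset 14: leading byte 0xE2 = 11100010 → 3-byte char #5 = E2 B5 81.
Offset 17: leading byte 0xF0 = 11110000 → 4-byte char #6 = F0 B6 B6 8E.
Offset 21: leading byte 0xF4 = 11110100 → 4-byte char #7 = F4 87 90 86.
Offset 25: leading byte 0xC6 = 11000110 → 2-byte char #8 = C6 BC.
Leading byte 0xC6 = 11000110 matches 110xxxxx → 2-byte sequence.
Byte 1: 0xC6 = 11000110, payload 00110 (5 bits).
Byte 2: 0xBC = 10111100 (10xxxxxx ✓), payload 111100.
Concatenate: 00110111100 = 0x1BC (11 bits → U+01BC).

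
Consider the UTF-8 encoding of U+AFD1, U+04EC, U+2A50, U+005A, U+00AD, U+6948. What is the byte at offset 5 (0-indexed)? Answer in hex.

U+AFD1 → 3-byte form EA BF 91 at offsets 0–2.
U+04EC → 2-byte form D3 AC at offsets 3–4.
U+2A50 → 3-byte form E2 A9 90 at offsets 5–7.
Offset 5 falls in char 3's range; it's byte 1 of E2 A9 90 = 0xE2.

0xE2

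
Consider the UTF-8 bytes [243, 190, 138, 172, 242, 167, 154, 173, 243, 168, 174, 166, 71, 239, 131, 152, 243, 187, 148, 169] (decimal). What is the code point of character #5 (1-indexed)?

U+F0D8

Offset 0: leading byte 0xF3 = 11110011 → 4-byte char #1 = F3 BE 8A AC.
Offset 4: leading byte 0xF2 = 11110010 → 4-byte char #2 = F2 A7 9A AD.
Offset 8: leading byte 0xF3 = 11110011 → 4-byte char #3 = F3 A8 AE A6.
Offset 12: leading byte 0x47 = 01000111 → 1-byte char #4 = 47.
Offset 13: leading byte 0xEF = 11101111 → 3-byte char #5 = EF 83 98.
Leading byte 0xEF = 11101111 matches 1110xxxx → 3-byte sequence.
Byte 1: 0xEF = 11101111, payload 1111 (4 bits).
Byte 2: 0x83 = 10000011 (10xxxxxx ✓), payload 000011.
Byte 3: 0x98 = 10011000 (10xxxxxx ✓), payload 011000.
Concatenate: 1111000011011000 = 0xF0D8 (16 bits → U+F0D8).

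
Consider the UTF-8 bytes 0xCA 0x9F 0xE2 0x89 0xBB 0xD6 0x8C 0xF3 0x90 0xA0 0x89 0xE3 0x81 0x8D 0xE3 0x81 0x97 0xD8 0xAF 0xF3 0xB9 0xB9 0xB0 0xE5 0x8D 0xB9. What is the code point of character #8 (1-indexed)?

Offset 0: leading byte 0xCA = 11001010 → 2-byte char #1 = CA 9F.
Offset 2: leading byte 0xE2 = 11100010 → 3-byte char #2 = E2 89 BB.
Offset 5: leading byte 0xD6 = 11010110 → 2-byte char #3 = D6 8C.
Offset 7: leading byte 0xF3 = 11110011 → 4-byte char #4 = F3 90 A0 89.
Offset 11: leading byte 0xE3 = 11100011 → 3-byte char #5 = E3 81 8D.
Offset 14: leading byte 0xE3 = 11100011 → 3-byte char #6 = E3 81 97.
Offset 17: leading byte 0xD8 = 11011000 → 2-byte char #7 = D8 AF.
Offset 19: leading byte 0xF3 = 11110011 → 4-byte char #8 = F3 B9 B9 B0.
Leading byte 0xF3 = 11110011 matches 11110xxx → 4-byte sequence.
Byte 1: 0xF3 = 11110011, payload 011 (3 bits).
Byte 2: 0xB9 = 10111001 (10xxxxxx ✓), payload 111001.
Byte 3: 0xB9 = 10111001 (10xxxxxx ✓), payload 111001.
Byte 4: 0xB0 = 10110000 (10xxxxxx ✓), payload 110000.
Concatenate: 011111001111001110000 = 0xF9E70 (21 bits → U+F9E70).

U+F9E70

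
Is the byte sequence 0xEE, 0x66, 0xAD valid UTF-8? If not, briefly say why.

invalid (non-continuation byte where continuation expected)

Leading byte 0xEE = 11101110 → 3-byte form.
Byte 2 is 0x66 = 01100110, which is not 10xxxxxx — expected a continuation byte.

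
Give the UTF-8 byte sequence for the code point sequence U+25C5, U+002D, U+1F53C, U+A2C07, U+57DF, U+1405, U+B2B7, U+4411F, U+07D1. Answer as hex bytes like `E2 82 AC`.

U+25C5: 3-byte form → E2 97 85.
U+002D: 1-byte form → 2D.
U+1F53C: 4-byte form → F0 9F 94 BC.
U+A2C07: 4-byte form → F2 A2 B0 87.
U+57DF: 3-byte form → E5 9F 9F.
U+1405: 3-byte form → E1 90 85.
U+B2B7: 3-byte form → EB 8A B7.
U+4411F: 4-byte form → F1 84 84 9F.
U+07D1: 2-byte form → DF 91.
Concatenated (27 bytes): E2 97 85 2D F0 9F 94 BC F2 A2 B0 87 E5 9F 9F E1 90 85 EB 8A B7 F1 84 84 9F DF 91.

E2 97 85 2D F0 9F 94 BC F2 A2 B0 87 E5 9F 9F E1 90 85 EB 8A B7 F1 84 84 9F DF 91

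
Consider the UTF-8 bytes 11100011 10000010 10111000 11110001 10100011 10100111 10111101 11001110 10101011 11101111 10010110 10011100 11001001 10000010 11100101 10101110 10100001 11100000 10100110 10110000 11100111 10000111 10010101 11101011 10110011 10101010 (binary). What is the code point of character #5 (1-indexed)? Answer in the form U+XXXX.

U+0242

Offset 0: leading byte 0xE3 = 11100011 → 3-byte char #1 = E3 82 B8.
Offset 3: leading byte 0xF1 = 11110001 → 4-byte char #2 = F1 A3 A7 BD.
Offset 7: leading byte 0xCE = 11001110 → 2-byte char #3 = CE AB.
Offset 9: leading byte 0xEF = 11101111 → 3-byte char #4 = EF 96 9C.
Offset 12: leading byte 0xC9 = 11001001 → 2-byte char #5 = C9 82.
Leading byte 0xC9 = 11001001 matches 110xxxxx → 2-byte sequence.
Byte 1: 0xC9 = 11001001, payload 01001 (5 bits).
Byte 2: 0x82 = 10000010 (10xxxxxx ✓), payload 000010.
Concatenate: 01001000010 = 0x242 (11 bits → U+0242).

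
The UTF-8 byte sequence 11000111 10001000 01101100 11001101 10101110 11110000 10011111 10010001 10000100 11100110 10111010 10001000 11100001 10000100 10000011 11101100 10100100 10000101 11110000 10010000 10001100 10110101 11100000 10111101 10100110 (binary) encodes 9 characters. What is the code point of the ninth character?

Offset 0: leading byte 0xC7 = 11000111 → 2-byte char #1 = C7 88.
Offset 2: leading byte 0x6C = 01101100 → 1-byte char #2 = 6C.
Offset 3: leading byte 0xCD = 11001101 → 2-byte char #3 = CD AE.
Offset 5: leading byte 0xF0 = 11110000 → 4-byte char #4 = F0 9F 91 84.
Offset 9: leading byte 0xE6 = 11100110 → 3-byte char #5 = E6 BA 88.
Offset 12: leading byte 0xE1 = 11100001 → 3-byte char #6 = E1 84 83.
Offset 15: leading byte 0xEC = 11101100 → 3-byte char #7 = EC A4 85.
Offset 18: leading byte 0xF0 = 11110000 → 4-byte char #8 = F0 90 8C B5.
Offset 22: leading byte 0xE0 = 11100000 → 3-byte char #9 = E0 BD A6.
Leading byte 0xE0 = 11100000 matches 1110xxxx → 3-byte sequence.
Byte 1: 0xE0 = 11100000, payload 0000 (4 bits).
Byte 2: 0xBD = 10111101 (10xxxxxx ✓), payload 111101.
Byte 3: 0xA6 = 10100110 (10xxxxxx ✓), payload 100110.
Concatenate: 0000111101100110 = 0xF66 (16 bits → U+0F66).

U+0F66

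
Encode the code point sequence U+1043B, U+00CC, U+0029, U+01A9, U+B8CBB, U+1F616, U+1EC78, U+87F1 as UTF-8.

U+1043B: 4-byte form → F0 90 90 BB.
U+00CC: 2-byte form → C3 8C.
U+0029: 1-byte form → 29.
U+01A9: 2-byte form → C6 A9.
U+B8CBB: 4-byte form → F2 B8 B2 BB.
U+1F616: 4-byte form → F0 9F 98 96.
U+1EC78: 4-byte form → F0 9E B1 B8.
U+87F1: 3-byte form → E8 9F B1.
Concatenated (24 bytes): F0 90 90 BB C3 8C 29 C6 A9 F2 B8 B2 BB F0 9F 98 96 F0 9E B1 B8 E8 9F B1.

F0 90 90 BB C3 8C 29 C6 A9 F2 B8 B2 BB F0 9F 98 96 F0 9E B1 B8 E8 9F B1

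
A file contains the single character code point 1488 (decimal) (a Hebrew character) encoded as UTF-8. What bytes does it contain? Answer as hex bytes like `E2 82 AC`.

D7 90

U+05D0 = 0x5D0 = 1488 decimal. In range U+0080–U+07FF → 2-byte form: 110xxxxx 10xxxxxx.
Binary (11 bits): 10111010000.
Split 5+6: 10111 | 010000.
Byte 1: 11010111 = 0xD7.
Byte 2: 10010000 = 0x90.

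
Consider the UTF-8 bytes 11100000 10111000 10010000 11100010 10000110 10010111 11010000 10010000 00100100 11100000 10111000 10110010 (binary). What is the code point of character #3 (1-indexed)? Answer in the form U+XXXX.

U+0410

Offset 0: leading byte 0xE0 = 11100000 → 3-byte char #1 = E0 B8 90.
Offset 3: leading byte 0xE2 = 11100010 → 3-byte char #2 = E2 86 97.
Offset 6: leading byte 0xD0 = 11010000 → 2-byte char #3 = D0 90.
Leading byte 0xD0 = 11010000 matches 110xxxxx → 2-byte sequence.
Byte 1: 0xD0 = 11010000, payload 10000 (5 bits).
Byte 2: 0x90 = 10010000 (10xxxxxx ✓), payload 010000.
Concatenate: 10000010000 = 0x410 (11 bits → U+0410).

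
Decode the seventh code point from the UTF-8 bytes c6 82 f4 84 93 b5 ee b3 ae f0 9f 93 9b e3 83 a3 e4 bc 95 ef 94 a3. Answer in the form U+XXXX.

U+F523

Offset 0: leading byte 0xC6 = 11000110 → 2-byte char #1 = C6 82.
Offset 2: leading byte 0xF4 = 11110100 → 4-byte char #2 = F4 84 93 B5.
Offset 6: leading byte 0xEE = 11101110 → 3-byte char #3 = EE B3 AE.
Offset 9: leading byte 0xF0 = 11110000 → 4-byte char #4 = F0 9F 93 9B.
Offset 13: leading byte 0xE3 = 11100011 → 3-byte char #5 = E3 83 A3.
Offset 16: leading byte 0xE4 = 11100100 → 3-byte char #6 = E4 BC 95.
Offset 19: leading byte 0xEF = 11101111 → 3-byte char #7 = EF 94 A3.
Leading byte 0xEF = 11101111 matches 1110xxxx → 3-byte sequence.
Byte 1: 0xEF = 11101111, payload 1111 (4 bits).
Byte 2: 0x94 = 10010100 (10xxxxxx ✓), payload 010100.
Byte 3: 0xA3 = 10100011 (10xxxxxx ✓), payload 100011.
Concatenate: 1111010100100011 = 0xF523 (16 bits → U+F523).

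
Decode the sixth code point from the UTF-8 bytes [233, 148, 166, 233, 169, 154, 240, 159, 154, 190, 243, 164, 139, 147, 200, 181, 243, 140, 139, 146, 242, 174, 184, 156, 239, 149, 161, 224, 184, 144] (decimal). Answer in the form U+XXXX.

Offset 0: leading byte 0xE9 = 11101001 → 3-byte char #1 = E9 94 A6.
Offset 3: leading byte 0xE9 = 11101001 → 3-byte char #2 = E9 A9 9A.
Offset 6: leading byte 0xF0 = 11110000 → 4-byte char #3 = F0 9F 9A BE.
Offset 10: leading byte 0xF3 = 11110011 → 4-byte char #4 = F3 A4 8B 93.
Offset 14: leading byte 0xC8 = 11001000 → 2-byte char #5 = C8 B5.
Offset 16: leading byte 0xF3 = 11110011 → 4-byte char #6 = F3 8C 8B 92.
Leading byte 0xF3 = 11110011 matches 11110xxx → 4-byte sequence.
Byte 1: 0xF3 = 11110011, payload 011 (3 bits).
Byte 2: 0x8C = 10001100 (10xxxxxx ✓), payload 001100.
Byte 3: 0x8B = 10001011 (10xxxxxx ✓), payload 001011.
Byte 4: 0x92 = 10010010 (10xxxxxx ✓), payload 010010.
Concatenate: 011001100001011010010 = 0xCC2D2 (21 bits → U+CC2D2).

U+CC2D2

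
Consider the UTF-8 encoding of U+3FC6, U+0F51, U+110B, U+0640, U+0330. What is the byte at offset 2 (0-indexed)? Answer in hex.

U+3FC6 → 3-byte form E3 BF 86 at offsets 0–2.
Offset 2 falls in char 1's range; it's byte 3 of E3 BF 86 = 0x86.

0x86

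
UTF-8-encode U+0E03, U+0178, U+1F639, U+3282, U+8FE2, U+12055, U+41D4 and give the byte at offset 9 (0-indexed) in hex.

0xE3

U+0E03 → 3-byte form E0 B8 83 at offsets 0–2.
U+0178 → 2-byte form C5 B8 at offsets 3–4.
U+1F639 → 4-byte form F0 9F 98 B9 at offsets 5–8.
U+3282 → 3-byte form E3 8A 82 at offsets 9–11.
Offset 9 falls in char 4's range; it's byte 1 of E3 8A 82 = 0xE3.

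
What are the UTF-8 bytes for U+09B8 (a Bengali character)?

U+09B8 = 0x9B8 = 2488 decimal. In range U+0800–U+FFFF → 3-byte form: 1110xxxx 10xxxxxx 10xxxxxx.
Binary (16 bits): 0000100110111000.
Split 4+6+6: 0000 | 100110 | 111000.
Byte 1: 11100000 = 0xE0.
Byte 2: 10100110 = 0xA6.
Byte 3: 10111000 = 0xB8.

E0 A6 B8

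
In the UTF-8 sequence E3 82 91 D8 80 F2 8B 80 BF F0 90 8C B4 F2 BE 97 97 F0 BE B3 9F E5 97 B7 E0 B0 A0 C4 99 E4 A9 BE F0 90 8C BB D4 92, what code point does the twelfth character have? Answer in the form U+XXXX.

Offset 0: leading byte 0xE3 = 11100011 → 3-byte char #1 = E3 82 91.
Offset 3: leading byte 0xD8 = 11011000 → 2-byte char #2 = D8 80.
Offset 5: leading byte 0xF2 = 11110010 → 4-byte char #3 = F2 8B 80 BF.
Offset 9: leading byte 0xF0 = 11110000 → 4-byte char #4 = F0 90 8C B4.
Offset 13: leading byte 0xF2 = 11110010 → 4-byte char #5 = F2 BE 97 97.
Offset 17: leading byte 0xF0 = 11110000 → 4-byte char #6 = F0 BE B3 9F.
Offset 21: leading byte 0xE5 = 11100101 → 3-byte char #7 = E5 97 B7.
Offset 24: leading byte 0xE0 = 11100000 → 3-byte char #8 = E0 B0 A0.
Offset 27: leading byte 0xC4 = 11000100 → 2-byte char #9 = C4 99.
Offset 29: leading byte 0xE4 = 11100100 → 3-byte char #10 = E4 A9 BE.
Offset 32: leading byte 0xF0 = 11110000 → 4-byte char #11 = F0 90 8C BB.
Offset 36: leading byte 0xD4 = 11010100 → 2-byte char #12 = D4 92.
Leading byte 0xD4 = 11010100 matches 110xxxxx → 2-byte sequence.
Byte 1: 0xD4 = 11010100, payload 10100 (5 bits).
Byte 2: 0x92 = 10010010 (10xxxxxx ✓), payload 010010.
Concatenate: 10100010010 = 0x512 (11 bits → U+0512).

U+0512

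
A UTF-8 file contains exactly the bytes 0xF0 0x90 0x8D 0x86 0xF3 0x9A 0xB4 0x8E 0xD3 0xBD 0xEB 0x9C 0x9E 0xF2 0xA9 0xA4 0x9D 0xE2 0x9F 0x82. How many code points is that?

6

Byte at offset 0: 0xF0 = 11110000 → 4-byte char (#1). Advance 4.
Byte at offset 4: 0xF3 = 11110011 → 4-byte char (#2). Advance 4.
Byte at offset 8: 0xD3 = 11010011 → 2-byte char (#3). Advance 2.
Byte at offset 10: 0xEB = 11101011 → 3-byte char (#4). Advance 3.
Byte at offset 13: 0xF2 = 11110010 → 4-byte char (#5). Advance 4.
Byte at offset 17: 0xE2 = 11100010 → 3-byte char (#6). Advance 3.
Reached end at offset 20 after 6 code points.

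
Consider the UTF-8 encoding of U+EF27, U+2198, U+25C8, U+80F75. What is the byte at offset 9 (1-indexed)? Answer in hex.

0x88

1-indexed offset 9 is 0-indexed offset 8.
U+EF27 → 3-byte form EE BC A7 at offsets 0–2.
U+2198 → 3-byte form E2 86 98 at offsets 3–5.
U+25C8 → 3-byte form E2 97 88 at offsets 6–8.
Offset 8 falls in char 3's range; it's byte 3 of E2 97 88 = 0x88.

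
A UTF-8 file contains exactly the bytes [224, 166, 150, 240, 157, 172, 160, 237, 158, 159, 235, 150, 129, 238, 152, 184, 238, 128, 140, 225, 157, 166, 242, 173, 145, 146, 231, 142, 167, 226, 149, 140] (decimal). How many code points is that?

Byte at offset 0: 0xE0 = 11100000 → 3-byte char (#1). Advance 3.
Byte at offset 3: 0xF0 = 11110000 → 4-byte char (#2). Advance 4.
Byte at offset 7: 0xED = 11101101 → 3-byte char (#3). Advance 3.
Byte at offset 10: 0xEB = 11101011 → 3-byte char (#4). Advance 3.
Byte at offset 13: 0xEE = 11101110 → 3-byte char (#5). Advance 3.
Byte at offset 16: 0xEE = 11101110 → 3-byte char (#6). Advance 3.
Byte at offset 19: 0xE1 = 11100001 → 3-byte char (#7). Advance 3.
Byte at offset 22: 0xF2 = 11110010 → 4-byte char (#8). Advance 4.
Byte at offset 26: 0xE7 = 11100111 → 3-byte char (#9). Advance 3.
Byte at offset 29: 0xE2 = 11100010 → 3-byte char (#10). Advance 3.
Reached end at offset 32 after 10 code points.

10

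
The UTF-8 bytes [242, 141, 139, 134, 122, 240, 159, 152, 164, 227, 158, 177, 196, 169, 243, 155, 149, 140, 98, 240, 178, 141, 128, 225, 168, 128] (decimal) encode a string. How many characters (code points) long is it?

Byte at offset 0: 0xF2 = 11110010 → 4-byte char (#1). Advance 4.
Byte at offset 4: 0x7A = 01111010 → 1-byte char (#2). Advance 1.
Byte at offset 5: 0xF0 = 11110000 → 4-byte char (#3). Advance 4.
Byte at offset 9: 0xE3 = 11100011 → 3-byte char (#4). Advance 3.
Byte at offset 12: 0xC4 = 11000100 → 2-byte char (#5). Advance 2.
Byte at offset 14: 0xF3 = 11110011 → 4-byte char (#6). Advance 4.
Byte at offset 18: 0x62 = 01100010 → 1-byte char (#7). Advance 1.
Byte at offset 19: 0xF0 = 11110000 → 4-byte char (#8). Advance 4.
Byte at offset 23: 0xE1 = 11100001 → 3-byte char (#9). Advance 3.
Reached end at offset 26 after 9 code points.

9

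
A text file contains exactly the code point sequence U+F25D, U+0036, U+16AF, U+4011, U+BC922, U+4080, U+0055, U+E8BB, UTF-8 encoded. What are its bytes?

EF 89 9D 36 E1 9A AF E4 80 91 F2 BC A4 A2 E4 82 80 55 EE A2 BB

U+F25D: 3-byte form → EF 89 9D.
U+0036: 1-byte form → 36.
U+16AF: 3-byte form → E1 9A AF.
U+4011: 3-byte form → E4 80 91.
U+BC922: 4-byte form → F2 BC A4 A2.
U+4080: 3-byte form → E4 82 80.
U+0055: 1-byte form → 55.
U+E8BB: 3-byte form → EE A2 BB.
Concatenated (21 bytes): EF 89 9D 36 E1 9A AF E4 80 91 F2 BC A4 A2 E4 82 80 55 EE A2 BB.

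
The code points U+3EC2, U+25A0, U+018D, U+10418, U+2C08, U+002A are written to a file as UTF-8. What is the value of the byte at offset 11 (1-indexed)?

0x90

1-indexed offset 11 is 0-indexed offset 10.
U+3EC2 → 3-byte form E3 BB 82 at offsets 0–2.
U+25A0 → 3-byte form E2 96 A0 at offsets 3–5.
U+018D → 2-byte form C6 8D at offsets 6–7.
U+10418 → 4-byte form F0 90 90 98 at offsets 8–11.
Offset 10 falls in char 4's range; it's byte 3 of F0 90 90 98 = 0x90.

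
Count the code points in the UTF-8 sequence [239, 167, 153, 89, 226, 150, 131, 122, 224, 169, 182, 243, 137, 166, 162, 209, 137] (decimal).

7

Byte at offset 0: 0xEF = 11101111 → 3-byte char (#1). Advance 3.
Byte at offset 3: 0x59 = 01011001 → 1-byte char (#2). Advance 1.
Byte at offset 4: 0xE2 = 11100010 → 3-byte char (#3). Advance 3.
Byte at offset 7: 0x7A = 01111010 → 1-byte char (#4). Advance 1.
Byte at offset 8: 0xE0 = 11100000 → 3-byte char (#5). Advance 3.
Byte at offset 11: 0xF3 = 11110011 → 4-byte char (#6). Advance 4.
Byte at offset 15: 0xD1 = 11010001 → 2-byte char (#7). Advance 2.
Reached end at offset 17 after 7 code points.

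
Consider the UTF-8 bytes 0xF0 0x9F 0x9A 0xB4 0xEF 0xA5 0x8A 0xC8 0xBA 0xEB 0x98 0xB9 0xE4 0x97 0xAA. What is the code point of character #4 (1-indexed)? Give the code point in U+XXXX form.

Offset 0: leading byte 0xF0 = 11110000 → 4-byte char #1 = F0 9F 9A B4.
Offset 4: leading byte 0xEF = 11101111 → 3-byte char #2 = EF A5 8A.
Offset 7: leading byte 0xC8 = 11001000 → 2-byte char #3 = C8 BA.
Offset 9: leading byte 0xEB = 11101011 → 3-byte char #4 = EB 98 B9.
Leading byte 0xEB = 11101011 matches 1110xxxx → 3-byte sequence.
Byte 1: 0xEB = 11101011, payload 1011 (4 bits).
Byte 2: 0x98 = 10011000 (10xxxxxx ✓), payload 011000.
Byte 3: 0xB9 = 10111001 (10xxxxxx ✓), payload 111001.
Concatenate: 1011011000111001 = 0xB639 (16 bits → U+B639).

U+B639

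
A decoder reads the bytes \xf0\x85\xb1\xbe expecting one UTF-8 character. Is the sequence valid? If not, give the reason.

invalid (overlong encoding)

Leading byte 0xF0 = 11110000 → 4-byte form.
Continuation bytes all match 10xxxxxx. Payload decodes to 0x5C7E.
But 0x5C7E < 0x10000, the minimum for a 4-byte sequence — this is an overlong encoding.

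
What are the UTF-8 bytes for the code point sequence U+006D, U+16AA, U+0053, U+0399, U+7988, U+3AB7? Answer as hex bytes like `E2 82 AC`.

U+006D: 1-byte form → 6D.
U+16AA: 3-byte form → E1 9A AA.
U+0053: 1-byte form → 53.
U+0399: 2-byte form → CE 99.
U+7988: 3-byte form → E7 A6 88.
U+3AB7: 3-byte form → E3 AA B7.
Concatenated (13 bytes): 6D E1 9A AA 53 CE 99 E7 A6 88 E3 AA B7.

6D E1 9A AA 53 CE 99 E7 A6 88 E3 AA B7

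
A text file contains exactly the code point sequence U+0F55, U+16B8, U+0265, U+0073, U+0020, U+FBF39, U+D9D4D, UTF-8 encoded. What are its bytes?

E0 BD 95 E1 9A B8 C9 A5 73 20 F3 BB BC B9 F3 99 B5 8D

U+0F55: 3-byte form → E0 BD 95.
U+16B8: 3-byte form → E1 9A B8.
U+0265: 2-byte form → C9 A5.
U+0073: 1-byte form → 73.
U+0020: 1-byte form → 20.
U+FBF39: 4-byte form → F3 BB BC B9.
U+D9D4D: 4-byte form → F3 99 B5 8D.
Concatenated (18 bytes): E0 BD 95 E1 9A B8 C9 A5 73 20 F3 BB BC B9 F3 99 B5 8D.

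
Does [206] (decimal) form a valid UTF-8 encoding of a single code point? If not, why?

Leading byte 0xCE = 11001110 → 2-byte form, but only 1 byte is present.

invalid (sequence truncated)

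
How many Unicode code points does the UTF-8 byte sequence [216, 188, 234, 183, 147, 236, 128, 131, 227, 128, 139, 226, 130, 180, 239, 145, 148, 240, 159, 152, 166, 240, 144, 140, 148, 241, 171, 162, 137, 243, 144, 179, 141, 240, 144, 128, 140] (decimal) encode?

11

Byte at offset 0: 0xD8 = 11011000 → 2-byte char (#1). Advance 2.
Byte at offset 2: 0xEA = 11101010 → 3-byte char (#2). Advance 3.
Byte at offset 5: 0xEC = 11101100 → 3-byte char (#3). Advance 3.
Byte at offset 8: 0xE3 = 11100011 → 3-byte char (#4). Advance 3.
Byte at offset 11: 0xE2 = 11100010 → 3-byte char (#5). Advance 3.
Byte at offset 14: 0xEF = 11101111 → 3-byte char (#6). Advance 3.
Byte at offset 17: 0xF0 = 11110000 → 4-byte char (#7). Advance 4.
Byte at offset 21: 0xF0 = 11110000 → 4-byte char (#8). Advance 4.
Byte at offset 25: 0xF1 = 11110001 → 4-byte char (#9). Advance 4.
Byte at offset 29: 0xF3 = 11110011 → 4-byte char (#10). Advance 4.
Byte at offset 33: 0xF0 = 11110000 → 4-byte char (#11). Advance 4.
Reached end at offset 37 after 11 code points.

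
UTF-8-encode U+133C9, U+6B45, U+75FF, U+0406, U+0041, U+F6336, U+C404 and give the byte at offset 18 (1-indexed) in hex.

0xEC

1-indexed offset 18 is 0-indexed offset 17.
U+133C9 → 4-byte form F0 93 8F 89 at offsets 0–3.
U+6B45 → 3-byte form E6 AD 85 at offsets 4–6.
U+75FF → 3-byte form E7 97 BF at offsets 7–9.
U+0406 → 2-byte form D0 86 at offsets 10–11.
U+0041 → 1-byte form 41 at offsets 12–12.
U+F6336 → 4-byte form F3 B6 8C B6 at offsets 13–16.
U+C404 → 3-byte form EC 90 84 at offsets 17–19.
Offset 17 falls in char 7's range; it's byte 1 of EC 90 84 = 0xEC.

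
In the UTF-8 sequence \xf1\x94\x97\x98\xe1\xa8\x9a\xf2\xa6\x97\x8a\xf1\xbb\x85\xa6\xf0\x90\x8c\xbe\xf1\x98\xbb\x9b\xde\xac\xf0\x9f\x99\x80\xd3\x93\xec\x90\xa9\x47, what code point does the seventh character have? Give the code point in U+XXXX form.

U+07AC

Offset 0: leading byte 0xF1 = 11110001 → 4-byte char #1 = F1 94 97 98.
Offset 4: leading byte 0xE1 = 11100001 → 3-byte char #2 = E1 A8 9A.
Offset 7: leading byte 0xF2 = 11110010 → 4-byte char #3 = F2 A6 97 8A.
Offset 11: leading byte 0xF1 = 11110001 → 4-byte char #4 = F1 BB 85 A6.
Offset 15: leading byte 0xF0 = 11110000 → 4-byte char #5 = F0 90 8C BE.
Offset 19: leading byte 0xF1 = 11110001 → 4-byte char #6 = F1 98 BB 9B.
Offset 23: leading byte 0xDE = 11011110 → 2-byte char #7 = DE AC.
Leading byte 0xDE = 11011110 matches 110xxxxx → 2-byte sequence.
Byte 1: 0xDE = 11011110, payload 11110 (5 bits).
Byte 2: 0xAC = 10101100 (10xxxxxx ✓), payload 101100.
Concatenate: 11110101100 = 0x7AC (11 bits → U+07AC).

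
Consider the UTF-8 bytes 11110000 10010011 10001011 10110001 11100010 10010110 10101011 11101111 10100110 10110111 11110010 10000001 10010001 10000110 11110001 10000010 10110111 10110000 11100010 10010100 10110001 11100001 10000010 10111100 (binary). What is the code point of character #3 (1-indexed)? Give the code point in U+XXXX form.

U+F9B7

Offset 0: leading byte 0xF0 = 11110000 → 4-byte char #1 = F0 93 8B B1.
Offset 4: leading byte 0xE2 = 11100010 → 3-byte char #2 = E2 96 AB.
Offset 7: leading byte 0xEF = 11101111 → 3-byte char #3 = EF A6 B7.
Leading byte 0xEF = 11101111 matches 1110xxxx → 3-byte sequence.
Byte 1: 0xEF = 11101111, payload 1111 (4 bits).
Byte 2: 0xA6 = 10100110 (10xxxxxx ✓), payload 100110.
Byte 3: 0xB7 = 10110111 (10xxxxxx ✓), payload 110111.
Concatenate: 1111100110110111 = 0xF9B7 (16 bits → U+F9B7).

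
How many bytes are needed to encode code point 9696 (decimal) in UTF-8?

3

U+25E0 = 0x25E0. UTF-8 uses 1 byte below 0x80, 2 below 0x800, 3 below 0x10000, 4 up to 0x10FFFF. 0x25E0 is in U+0800–U+FFFF → 3 bytes.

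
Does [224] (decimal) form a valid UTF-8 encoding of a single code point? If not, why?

Leading byte 0xE0 = 11100000 → 3-byte form, but only 1 byte is present.

invalid (sequence truncated)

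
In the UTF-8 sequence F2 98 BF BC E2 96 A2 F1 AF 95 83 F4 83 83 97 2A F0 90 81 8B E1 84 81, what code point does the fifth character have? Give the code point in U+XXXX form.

U+002A

Offset 0: leading byte 0xF2 = 11110010 → 4-byte char #1 = F2 98 BF BC.
Offset 4: leading byte 0xE2 = 11100010 → 3-byte char #2 = E2 96 A2.
Offset 7: leading byte 0xF1 = 11110001 → 4-byte char #3 = F1 AF 95 83.
Offset 11: leading byte 0xF4 = 11110100 → 4-byte char #4 = F4 83 83 97.
Offset 15: leading byte 0x2A = 00101010 → 1-byte char #5 = 2A.
Leading byte 0x2A = 00101010 matches 0xxxxxxx → 1-byte sequence.
Byte 1: 0x2A = 00101010, payload 0101010 (7 bits).
Concatenate: 0101010 = 0x2A (7 bits → U+002A).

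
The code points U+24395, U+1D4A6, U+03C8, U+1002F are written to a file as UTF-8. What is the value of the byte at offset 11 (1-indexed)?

0xF0

1-indexed offset 11 is 0-indexed offset 10.
U+24395 → 4-byte form F0 A4 8E 95 at offsets 0–3.
U+1D4A6 → 4-byte form F0 9D 92 A6 at offsets 4–7.
U+03C8 → 2-byte form CF 88 at offsets 8–9.
U+1002F → 4-byte form F0 90 80 AF at offsets 10–13.
Offset 10 falls in char 4's range; it's byte 1 of F0 90 80 AF = 0xF0.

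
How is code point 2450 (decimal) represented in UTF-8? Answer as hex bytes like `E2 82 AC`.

E0 A6 92

U+0992 = 0x992 = 2450 decimal. In range U+0800–U+FFFF → 3-byte form: 1110xxxx 10xxxxxx 10xxxxxx.
Binary (16 bits): 0000100110010010.
Split 4+6+6: 0000 | 100110 | 010010.
Byte 1: 11100000 = 0xE0.
Byte 2: 10100110 = 0xA6.
Byte 3: 10010010 = 0x92.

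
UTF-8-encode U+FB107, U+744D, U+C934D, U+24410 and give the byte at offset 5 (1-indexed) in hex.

0xE7

1-indexed offset 5 is 0-indexed offset 4.
U+FB107 → 4-byte form F3 BB 84 87 at offsets 0–3.
U+744D → 3-byte form E7 91 8D at offsets 4–6.
Offset 4 falls in char 2's range; it's byte 1 of E7 91 8D = 0xE7.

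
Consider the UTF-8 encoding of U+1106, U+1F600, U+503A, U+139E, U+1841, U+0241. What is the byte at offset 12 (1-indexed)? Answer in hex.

1-indexed offset 12 is 0-indexed offset 11.
U+1106 → 3-byte form E1 84 86 at offsets 0–2.
U+1F600 → 4-byte form F0 9F 98 80 at offsets 3–6.
U+503A → 3-byte form E5 80 BA at offsets 7–9.
U+139E → 3-byte form E1 8E 9E at offsets 10–12.
Offset 11 falls in char 4's range; it's byte 2 of E1 8E 9E = 0x8E.

0x8E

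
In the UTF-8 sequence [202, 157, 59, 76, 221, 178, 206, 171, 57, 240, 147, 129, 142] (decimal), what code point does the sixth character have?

U+0039

Offset 0: leading byte 0xCA = 11001010 → 2-byte char #1 = CA 9D.
Offset 2: leading byte 0x3B = 00111011 → 1-byte char #2 = 3B.
Offset 3: leading byte 0x4C = 01001100 → 1-byte char #3 = 4C.
Offset 4: leading byte 0xDD = 11011101 → 2-byte char #4 = DD B2.
Offset 6: leading byte 0xCE = 11001110 → 2-byte char #5 = CE AB.
Offset 8: leading byte 0x39 = 00111001 → 1-byte char #6 = 39.
Leading byte 0x39 = 00111001 matches 0xxxxxxx → 1-byte sequence.
Byte 1: 0x39 = 00111001, payload 0111001 (7 bits).
Concatenate: 0111001 = 0x39 (7 bits → U+0039).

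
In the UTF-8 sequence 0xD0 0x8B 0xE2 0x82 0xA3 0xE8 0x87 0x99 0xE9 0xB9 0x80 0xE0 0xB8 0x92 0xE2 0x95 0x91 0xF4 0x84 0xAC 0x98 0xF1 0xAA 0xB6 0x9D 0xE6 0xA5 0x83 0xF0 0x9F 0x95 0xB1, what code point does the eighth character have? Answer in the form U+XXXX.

U+6AD9D

Offset 0: leading byte 0xD0 = 11010000 → 2-byte char #1 = D0 8B.
Offset 2: leading byte 0xE2 = 11100010 → 3-byte char #2 = E2 82 A3.
Offset 5: leading byte 0xE8 = 11101000 → 3-byte char #3 = E8 87 99.
Offset 8: leading byte 0xE9 = 11101001 → 3-byte char #4 = E9 B9 80.
Offset 11: leading byte 0xE0 = 11100000 → 3-byte char #5 = E0 B8 92.
Offset 14: leading byte 0xE2 = 11100010 → 3-byte char #6 = E2 95 91.
Offset 17: leading byte 0xF4 = 11110100 → 4-byte char #7 = F4 84 AC 98.
Offset 21: leading byte 0xF1 = 11110001 → 4-byte char #8 = F1 AA B6 9D.
Leading byte 0xF1 = 11110001 matches 11110xxx → 4-byte sequence.
Byte 1: 0xF1 = 11110001, payload 001 (3 bits).
Byte 2: 0xAA = 10101010 (10xxxxxx ✓), payload 101010.
Byte 3: 0xB6 = 10110110 (10xxxxxx ✓), payload 110110.
Byte 4: 0x9D = 10011101 (10xxxxxx ✓), payload 011101.
Concatenate: 001101010110110011101 = 0x6AD9D (21 bits → U+6AD9D).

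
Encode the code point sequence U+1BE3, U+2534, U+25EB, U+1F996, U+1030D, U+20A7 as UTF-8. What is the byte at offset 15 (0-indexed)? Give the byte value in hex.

0x8C

U+1BE3 → 3-byte form E1 AF A3 at offsets 0–2.
U+2534 → 3-byte form E2 94 B4 at offsets 3–5.
U+25EB → 3-byte form E2 97 AB at offsets 6–8.
U+1F996 → 4-byte form F0 9F A6 96 at offsets 9–12.
U+1030D → 4-byte form F0 90 8C 8D at offsets 13–16.
Offset 15 falls in char 5's range; it's byte 3 of F0 90 8C 8D = 0x8C.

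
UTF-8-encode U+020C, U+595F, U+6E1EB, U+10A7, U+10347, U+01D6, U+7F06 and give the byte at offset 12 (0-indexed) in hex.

U+020C → 2-byte form C8 8C at offsets 0–1.
U+595F → 3-byte form E5 A5 9F at offsets 2–4.
U+6E1EB → 4-byte form F1 AE 87 AB at offsets 5–8.
U+10A7 → 3-byte form E1 82 A7 at offsets 9–11.
U+10347 → 4-byte form F0 90 8D 87 at offsets 12–15.
Offset 12 falls in char 5's range; it's byte 1 of F0 90 8D 87 = 0xF0.

0xF0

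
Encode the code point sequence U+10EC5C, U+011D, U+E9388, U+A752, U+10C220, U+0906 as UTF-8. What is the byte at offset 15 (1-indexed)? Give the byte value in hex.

0x8C

1-indexed offset 15 is 0-indexed offset 14.
U+10EC5C → 4-byte form F4 8E B1 9C at offsets 0–3.
U+011D → 2-byte form C4 9D at offsets 4–5.
U+E9388 → 4-byte form F3 A9 8E 88 at offsets 6–9.
U+A752 → 3-byte form EA 9D 92 at offsets 10–12.
U+10C220 → 4-byte form F4 8C 88 A0 at offsets 13–16.
Offset 14 falls in char 5's range; it's byte 2 of F4 8C 88 A0 = 0x8C.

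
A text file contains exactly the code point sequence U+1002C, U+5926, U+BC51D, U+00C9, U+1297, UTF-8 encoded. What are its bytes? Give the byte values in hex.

U+1002C: 4-byte form → F0 90 80 AC.
U+5926: 3-byte form → E5 A4 A6.
U+BC51D: 4-byte form → F2 BC 94 9D.
U+00C9: 2-byte form → C3 89.
U+1297: 3-byte form → E1 8A 97.
Concatenated (16 bytes): F0 90 80 AC E5 A4 A6 F2 BC 94 9D C3 89 E1 8A 97.

F0 90 80 AC E5 A4 A6 F2 BC 94 9D C3 89 E1 8A 97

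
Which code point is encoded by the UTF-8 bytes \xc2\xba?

U+00BA

Leading byte 0xC2 = 11000010 matches 110xxxxx → 2-byte sequence.
Byte 1: 0xC2 = 11000010, payload 00010 (5 bits).
Byte 2: 0xBA = 10111010 (10xxxxxx ✓), payload 111010.
Concatenate: 00010111010 = 0xBA (11 bits → U+00BA).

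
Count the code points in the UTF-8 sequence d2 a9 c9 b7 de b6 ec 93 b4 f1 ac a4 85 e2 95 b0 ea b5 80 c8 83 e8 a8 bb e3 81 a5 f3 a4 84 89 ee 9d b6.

12

Byte at offset 0: 0xD2 = 11010010 → 2-byte char (#1). Advance 2.
Byte at offset 2: 0xC9 = 11001001 → 2-byte char (#2). Advance 2.
Byte at offset 4: 0xDE = 11011110 → 2-byte char (#3). Advance 2.
Byte at offset 6: 0xEC = 11101100 → 3-byte char (#4). Advance 3.
Byte at offset 9: 0xF1 = 11110001 → 4-byte char (#5). Advance 4.
Byte at offset 13: 0xE2 = 11100010 → 3-byte char (#6). Advance 3.
Byte at offset 16: 0xEA = 11101010 → 3-byte char (#7). Advance 3.
Byte at offset 19: 0xC8 = 11001000 → 2-byte char (#8). Advance 2.
Byte at offset 21: 0xE8 = 11101000 → 3-byte char (#9). Advance 3.
Byte at offset 24: 0xE3 = 11100011 → 3-byte char (#10). Advance 3.
Byte at offset 27: 0xF3 = 11110011 → 4-byte char (#11). Advance 4.
Byte at offset 31: 0xEE = 11101110 → 3-byte char (#12). Advance 3.
Reached end at offset 34 after 12 code points.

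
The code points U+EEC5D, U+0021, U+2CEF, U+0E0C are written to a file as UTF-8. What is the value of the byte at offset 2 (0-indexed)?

U+EEC5D → 4-byte form F3 AE B1 9D at offsets 0–3.
Offset 2 falls in char 1's range; it's byte 3 of F3 AE B1 9D = 0xB1.

0xB1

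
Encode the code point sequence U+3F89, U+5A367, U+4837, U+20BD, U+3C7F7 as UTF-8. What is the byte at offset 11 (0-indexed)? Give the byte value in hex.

0x82

U+3F89 → 3-byte form E3 BE 89 at offsets 0–2.
U+5A367 → 4-byte form F1 9A 8D A7 at offsets 3–6.
U+4837 → 3-byte form E4 A0 B7 at offsets 7–9.
U+20BD → 3-byte form E2 82 BD at offsets 10–12.
Offset 11 falls in char 4's range; it's byte 2 of E2 82 BD = 0x82.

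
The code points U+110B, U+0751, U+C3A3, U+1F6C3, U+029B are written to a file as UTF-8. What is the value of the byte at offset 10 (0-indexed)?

0x9B

U+110B → 3-byte form E1 84 8B at offsets 0–2.
U+0751 → 2-byte form DD 91 at offsets 3–4.
U+C3A3 → 3-byte form EC 8E A3 at offsets 5–7.
U+1F6C3 → 4-byte form F0 9F 9B 83 at offsets 8–11.
Offset 10 falls in char 4's range; it's byte 3 of F0 9F 9B 83 = 0x9B.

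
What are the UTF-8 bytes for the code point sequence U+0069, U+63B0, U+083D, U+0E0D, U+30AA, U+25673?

U+0069: 1-byte form → 69.
U+63B0: 3-byte form → E6 8E B0.
U+083D: 3-byte form → E0 A0 BD.
U+0E0D: 3-byte form → E0 B8 8D.
U+30AA: 3-byte form → E3 82 AA.
U+25673: 4-byte form → F0 A5 99 B3.
Concatenated (17 bytes): 69 E6 8E B0 E0 A0 BD E0 B8 8D E3 82 AA F0 A5 99 B3.

69 E6 8E B0 E0 A0 BD E0 B8 8D E3 82 AA F0 A5 99 B3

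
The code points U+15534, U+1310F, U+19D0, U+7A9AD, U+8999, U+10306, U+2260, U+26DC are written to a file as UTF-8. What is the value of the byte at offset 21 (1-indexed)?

1-indexed offset 21 is 0-indexed offset 20.
U+15534 → 4-byte form F0 95 94 B4 at offsets 0–3.
U+1310F → 4-byte form F0 93 84 8F at offsets 4–7.
U+19D0 → 3-byte form E1 A7 90 at offsets 8–10.
U+7A9AD → 4-byte form F1 BA A6 AD at offsets 11–14.
U+8999 → 3-byte form E8 A6 99 at offsets 15–17.
U+10306 → 4-byte form F0 90 8C 86 at offsets 18–21.
Offset 20 falls in char 6's range; it's byte 3 of F0 90 8C 86 = 0x8C.

0x8C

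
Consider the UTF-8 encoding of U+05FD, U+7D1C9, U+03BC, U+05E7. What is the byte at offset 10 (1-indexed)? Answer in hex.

0xA7

1-indexed offset 10 is 0-indexed offset 9.
U+05FD → 2-byte form D7 BD at offsets 0–1.
U+7D1C9 → 4-byte form F1 BD 87 89 at offsets 2–5.
U+03BC → 2-byte form CE BC at offsets 6–7.
U+05E7 → 2-byte form D7 A7 at offsets 8–9.
Offset 9 falls in char 4's range; it's byte 2 of D7 A7 = 0xA7.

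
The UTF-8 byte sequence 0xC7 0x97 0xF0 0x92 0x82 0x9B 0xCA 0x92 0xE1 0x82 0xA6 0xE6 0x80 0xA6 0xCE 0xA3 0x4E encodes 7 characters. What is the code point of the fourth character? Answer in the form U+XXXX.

U+10A6

Offset 0: leading byte 0xC7 = 11000111 → 2-byte char #1 = C7 97.
Offset 2: leading byte 0xF0 = 11110000 → 4-byte char #2 = F0 92 82 9B.
Offset 6: leading byte 0xCA = 11001010 → 2-byte char #3 = CA 92.
Offset 8: leading byte 0xE1 = 11100001 → 3-byte char #4 = E1 82 A6.
Leading byte 0xE1 = 11100001 matches 1110xxxx → 3-byte sequence.
Byte 1: 0xE1 = 11100001, payload 0001 (4 bits).
Byte 2: 0x82 = 10000010 (10xxxxxx ✓), payload 000010.
Byte 3: 0xA6 = 10100110 (10xxxxxx ✓), payload 100110.
Concatenate: 0001000010100110 = 0x10A6 (16 bits → U+10A6).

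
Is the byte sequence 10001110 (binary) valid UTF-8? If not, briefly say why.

Byte 0x8E = 10001110 has the form 10xxxxxx — a continuation byte — but there is no preceding leading byte.

invalid (continuation byte with no leading byte)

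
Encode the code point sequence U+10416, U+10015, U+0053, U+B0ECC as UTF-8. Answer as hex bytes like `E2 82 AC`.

U+10416: 4-byte form → F0 90 90 96.
U+10015: 4-byte form → F0 90 80 95.
U+0053: 1-byte form → 53.
U+B0ECC: 4-byte form → F2 B0 BB 8C.
Concatenated (13 bytes): F0 90 90 96 F0 90 80 95 53 F2 B0 BB 8C.

F0 90 90 96 F0 90 80 95 53 F2 B0 BB 8C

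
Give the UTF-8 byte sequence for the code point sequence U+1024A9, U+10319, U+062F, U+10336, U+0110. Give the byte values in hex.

F4 82 92 A9 F0 90 8C 99 D8 AF F0 90 8C B6 C4 90

U+1024A9: 4-byte form → F4 82 92 A9.
U+10319: 4-byte form → F0 90 8C 99.
U+062F: 2-byte form → D8 AF.
U+10336: 4-byte form → F0 90 8C B6.
U+0110: 2-byte form → C4 90.
Concatenated (16 bytes): F4 82 92 A9 F0 90 8C 99 D8 AF F0 90 8C B6 C4 90.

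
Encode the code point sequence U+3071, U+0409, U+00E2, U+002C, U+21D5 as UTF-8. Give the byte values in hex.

E3 81 B1 D0 89 C3 A2 2C E2 87 95

U+3071: 3-byte form → E3 81 B1.
U+0409: 2-byte form → D0 89.
U+00E2: 2-byte form → C3 A2.
U+002C: 1-byte form → 2C.
U+21D5: 3-byte form → E2 87 95.
Concatenated (11 bytes): E3 81 B1 D0 89 C3 A2 2C E2 87 95.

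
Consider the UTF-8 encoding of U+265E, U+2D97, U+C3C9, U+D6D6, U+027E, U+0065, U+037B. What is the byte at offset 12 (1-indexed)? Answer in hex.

1-indexed offset 12 is 0-indexed offset 11.
U+265E → 3-byte form E2 99 9E at offsets 0–2.
U+2D97 → 3-byte form E2 B6 97 at offsets 3–5.
U+C3C9 → 3-byte form EC 8F 89 at offsets 6–8.
U+D6D6 → 3-byte form ED 9B 96 at offsets 9–11.
Offset 11 falls in char 4's range; it's byte 3 of ED 9B 96 = 0x96.

0x96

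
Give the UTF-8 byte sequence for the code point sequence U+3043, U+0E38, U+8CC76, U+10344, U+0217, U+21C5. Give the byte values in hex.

U+3043: 3-byte form → E3 81 83.
U+0E38: 3-byte form → E0 B8 B8.
U+8CC76: 4-byte form → F2 8C B1 B6.
U+10344: 4-byte form → F0 90 8D 84.
U+0217: 2-byte form → C8 97.
U+21C5: 3-byte form → E2 87 85.
Concatenated (19 bytes): E3 81 83 E0 B8 B8 F2 8C B1 B6 F0 90 8D 84 C8 97 E2 87 85.

E3 81 83 E0 B8 B8 F2 8C B1 B6 F0 90 8D 84 C8 97 E2 87 85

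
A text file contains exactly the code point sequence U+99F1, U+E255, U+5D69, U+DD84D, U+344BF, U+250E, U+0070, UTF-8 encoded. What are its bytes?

E9 A7 B1 EE 89 95 E5 B5 A9 F3 9D A1 8D F0 B4 92 BF E2 94 8E 70

U+99F1: 3-byte form → E9 A7 B1.
U+E255: 3-byte form → EE 89 95.
U+5D69: 3-byte form → E5 B5 A9.
U+DD84D: 4-byte form → F3 9D A1 8D.
U+344BF: 4-byte form → F0 B4 92 BF.
U+250E: 3-byte form → E2 94 8E.
U+0070: 1-byte form → 70.
Concatenated (21 bytes): E9 A7 B1 EE 89 95 E5 B5 A9 F3 9D A1 8D F0 B4 92 BF E2 94 8E 70.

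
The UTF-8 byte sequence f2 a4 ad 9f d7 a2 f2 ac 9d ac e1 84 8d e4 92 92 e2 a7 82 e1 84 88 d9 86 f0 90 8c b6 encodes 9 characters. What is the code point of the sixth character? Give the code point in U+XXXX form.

Offset 0: leading byte 0xF2 = 11110010 → 4-byte char #1 = F2 A4 AD 9F.
Offset 4: leading byte 0xD7 = 11010111 → 2-byte char #2 = D7 A2.
Offset 6: leading byte 0xF2 = 11110010 → 4-byte char #3 = F2 AC 9D AC.
Offset 10: leading byte 0xE1 = 11100001 → 3-byte char #4 = E1 84 8D.
Offset 13: leading byte 0xE4 = 11100100 → 3-byte char #5 = E4 92 92.
Offset 16: leading byte 0xE2 = 11100010 → 3-byte char #6 = E2 A7 82.
Leading byte 0xE2 = 11100010 matches 1110xxxx → 3-byte sequence.
Byte 1: 0xE2 = 11100010, payload 0010 (4 bits).
Byte 2: 0xA7 = 10100111 (10xxxxxx ✓), payload 100111.
Byte 3: 0x82 = 10000010 (10xxxxxx ✓), payload 000010.
Concatenate: 0010100111000010 = 0x29C2 (16 bits → U+29C2).

U+29C2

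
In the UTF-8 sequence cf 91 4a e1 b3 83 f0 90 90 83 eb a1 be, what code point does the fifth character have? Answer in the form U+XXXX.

Offset 0: leading byte 0xCF = 11001111 → 2-byte char #1 = CF 91.
Offset 2: leading byte 0x4A = 01001010 → 1-byte char #2 = 4A.
Offset 3: leading byte 0xE1 = 11100001 → 3-byte char #3 = E1 B3 83.
Offset 6: leading byte 0xF0 = 11110000 → 4-byte char #4 = F0 90 90 83.
Offset 10: leading byte 0xEB = 11101011 → 3-byte char #5 = EB A1 BE.
Leading byte 0xEB = 11101011 matches 1110xxxx → 3-byte sequence.
Byte 1: 0xEB = 11101011, payload 1011 (4 bits).
Byte 2: 0xA1 = 10100001 (10xxxxxx ✓), payload 100001.
Byte 3: 0xBE = 10111110 (10xxxxxx ✓), payload 111110.
Concatenate: 1011100001111110 = 0xB87E (16 bits → U+B87E).

U+B87E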